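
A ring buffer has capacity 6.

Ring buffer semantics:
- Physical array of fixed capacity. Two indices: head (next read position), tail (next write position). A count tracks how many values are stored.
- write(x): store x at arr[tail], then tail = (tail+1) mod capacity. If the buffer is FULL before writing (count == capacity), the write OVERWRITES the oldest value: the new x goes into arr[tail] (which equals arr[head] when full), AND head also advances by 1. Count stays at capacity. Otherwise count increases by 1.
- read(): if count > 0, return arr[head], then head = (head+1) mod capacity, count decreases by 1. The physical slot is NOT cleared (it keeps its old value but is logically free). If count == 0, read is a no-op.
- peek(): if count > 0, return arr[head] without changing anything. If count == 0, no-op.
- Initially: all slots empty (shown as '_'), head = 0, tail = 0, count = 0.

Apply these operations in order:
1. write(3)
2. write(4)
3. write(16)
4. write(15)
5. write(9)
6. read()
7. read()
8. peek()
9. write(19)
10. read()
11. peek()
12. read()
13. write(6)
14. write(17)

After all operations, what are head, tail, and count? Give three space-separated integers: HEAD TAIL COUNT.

Answer: 4 2 4

Derivation:
After op 1 (write(3)): arr=[3 _ _ _ _ _] head=0 tail=1 count=1
After op 2 (write(4)): arr=[3 4 _ _ _ _] head=0 tail=2 count=2
After op 3 (write(16)): arr=[3 4 16 _ _ _] head=0 tail=3 count=3
After op 4 (write(15)): arr=[3 4 16 15 _ _] head=0 tail=4 count=4
After op 5 (write(9)): arr=[3 4 16 15 9 _] head=0 tail=5 count=5
After op 6 (read()): arr=[3 4 16 15 9 _] head=1 tail=5 count=4
After op 7 (read()): arr=[3 4 16 15 9 _] head=2 tail=5 count=3
After op 8 (peek()): arr=[3 4 16 15 9 _] head=2 tail=5 count=3
After op 9 (write(19)): arr=[3 4 16 15 9 19] head=2 tail=0 count=4
After op 10 (read()): arr=[3 4 16 15 9 19] head=3 tail=0 count=3
After op 11 (peek()): arr=[3 4 16 15 9 19] head=3 tail=0 count=3
After op 12 (read()): arr=[3 4 16 15 9 19] head=4 tail=0 count=2
After op 13 (write(6)): arr=[6 4 16 15 9 19] head=4 tail=1 count=3
After op 14 (write(17)): arr=[6 17 16 15 9 19] head=4 tail=2 count=4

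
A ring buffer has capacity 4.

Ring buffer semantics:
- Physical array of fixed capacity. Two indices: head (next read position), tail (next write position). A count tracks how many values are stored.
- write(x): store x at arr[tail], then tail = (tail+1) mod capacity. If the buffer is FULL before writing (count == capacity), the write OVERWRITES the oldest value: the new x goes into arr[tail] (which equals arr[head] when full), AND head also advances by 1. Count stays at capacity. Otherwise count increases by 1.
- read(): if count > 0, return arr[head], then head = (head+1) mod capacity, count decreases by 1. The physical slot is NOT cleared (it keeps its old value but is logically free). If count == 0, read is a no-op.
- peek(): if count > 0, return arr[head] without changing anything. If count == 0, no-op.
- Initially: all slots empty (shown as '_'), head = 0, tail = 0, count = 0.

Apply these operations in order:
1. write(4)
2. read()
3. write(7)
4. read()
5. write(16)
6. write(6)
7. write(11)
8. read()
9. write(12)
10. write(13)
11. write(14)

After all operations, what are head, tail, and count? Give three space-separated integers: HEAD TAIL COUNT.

After op 1 (write(4)): arr=[4 _ _ _] head=0 tail=1 count=1
After op 2 (read()): arr=[4 _ _ _] head=1 tail=1 count=0
After op 3 (write(7)): arr=[4 7 _ _] head=1 tail=2 count=1
After op 4 (read()): arr=[4 7 _ _] head=2 tail=2 count=0
After op 5 (write(16)): arr=[4 7 16 _] head=2 tail=3 count=1
After op 6 (write(6)): arr=[4 7 16 6] head=2 tail=0 count=2
After op 7 (write(11)): arr=[11 7 16 6] head=2 tail=1 count=3
After op 8 (read()): arr=[11 7 16 6] head=3 tail=1 count=2
After op 9 (write(12)): arr=[11 12 16 6] head=3 tail=2 count=3
After op 10 (write(13)): arr=[11 12 13 6] head=3 tail=3 count=4
After op 11 (write(14)): arr=[11 12 13 14] head=0 tail=0 count=4

Answer: 0 0 4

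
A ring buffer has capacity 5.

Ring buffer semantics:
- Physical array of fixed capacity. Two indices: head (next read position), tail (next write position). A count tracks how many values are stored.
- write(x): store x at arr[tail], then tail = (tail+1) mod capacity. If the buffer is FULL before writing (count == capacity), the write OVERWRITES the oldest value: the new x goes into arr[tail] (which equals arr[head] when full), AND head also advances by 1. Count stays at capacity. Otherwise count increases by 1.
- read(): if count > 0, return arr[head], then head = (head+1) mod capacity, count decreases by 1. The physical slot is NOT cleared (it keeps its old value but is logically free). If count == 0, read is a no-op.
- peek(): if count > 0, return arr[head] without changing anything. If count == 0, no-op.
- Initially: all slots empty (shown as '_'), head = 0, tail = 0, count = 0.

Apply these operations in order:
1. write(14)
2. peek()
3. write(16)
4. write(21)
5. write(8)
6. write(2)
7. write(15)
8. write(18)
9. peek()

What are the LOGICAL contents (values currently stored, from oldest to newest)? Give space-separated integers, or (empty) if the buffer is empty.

After op 1 (write(14)): arr=[14 _ _ _ _] head=0 tail=1 count=1
After op 2 (peek()): arr=[14 _ _ _ _] head=0 tail=1 count=1
After op 3 (write(16)): arr=[14 16 _ _ _] head=0 tail=2 count=2
After op 4 (write(21)): arr=[14 16 21 _ _] head=0 tail=3 count=3
After op 5 (write(8)): arr=[14 16 21 8 _] head=0 tail=4 count=4
After op 6 (write(2)): arr=[14 16 21 8 2] head=0 tail=0 count=5
After op 7 (write(15)): arr=[15 16 21 8 2] head=1 tail=1 count=5
After op 8 (write(18)): arr=[15 18 21 8 2] head=2 tail=2 count=5
After op 9 (peek()): arr=[15 18 21 8 2] head=2 tail=2 count=5

Answer: 21 8 2 15 18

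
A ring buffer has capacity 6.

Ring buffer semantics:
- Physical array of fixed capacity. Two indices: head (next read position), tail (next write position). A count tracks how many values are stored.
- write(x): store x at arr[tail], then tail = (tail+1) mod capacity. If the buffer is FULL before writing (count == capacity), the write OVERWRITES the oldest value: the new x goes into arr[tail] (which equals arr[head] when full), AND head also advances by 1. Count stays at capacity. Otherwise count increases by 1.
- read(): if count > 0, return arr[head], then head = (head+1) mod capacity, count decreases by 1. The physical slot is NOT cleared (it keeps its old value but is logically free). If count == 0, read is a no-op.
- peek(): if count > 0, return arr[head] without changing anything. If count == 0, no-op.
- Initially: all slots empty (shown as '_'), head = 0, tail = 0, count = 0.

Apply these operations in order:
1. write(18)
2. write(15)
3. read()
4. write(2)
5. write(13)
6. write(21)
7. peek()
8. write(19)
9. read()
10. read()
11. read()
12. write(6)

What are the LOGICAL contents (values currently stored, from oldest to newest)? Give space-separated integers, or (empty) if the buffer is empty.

After op 1 (write(18)): arr=[18 _ _ _ _ _] head=0 tail=1 count=1
After op 2 (write(15)): arr=[18 15 _ _ _ _] head=0 tail=2 count=2
After op 3 (read()): arr=[18 15 _ _ _ _] head=1 tail=2 count=1
After op 4 (write(2)): arr=[18 15 2 _ _ _] head=1 tail=3 count=2
After op 5 (write(13)): arr=[18 15 2 13 _ _] head=1 tail=4 count=3
After op 6 (write(21)): arr=[18 15 2 13 21 _] head=1 tail=5 count=4
After op 7 (peek()): arr=[18 15 2 13 21 _] head=1 tail=5 count=4
After op 8 (write(19)): arr=[18 15 2 13 21 19] head=1 tail=0 count=5
After op 9 (read()): arr=[18 15 2 13 21 19] head=2 tail=0 count=4
After op 10 (read()): arr=[18 15 2 13 21 19] head=3 tail=0 count=3
After op 11 (read()): arr=[18 15 2 13 21 19] head=4 tail=0 count=2
After op 12 (write(6)): arr=[6 15 2 13 21 19] head=4 tail=1 count=3

Answer: 21 19 6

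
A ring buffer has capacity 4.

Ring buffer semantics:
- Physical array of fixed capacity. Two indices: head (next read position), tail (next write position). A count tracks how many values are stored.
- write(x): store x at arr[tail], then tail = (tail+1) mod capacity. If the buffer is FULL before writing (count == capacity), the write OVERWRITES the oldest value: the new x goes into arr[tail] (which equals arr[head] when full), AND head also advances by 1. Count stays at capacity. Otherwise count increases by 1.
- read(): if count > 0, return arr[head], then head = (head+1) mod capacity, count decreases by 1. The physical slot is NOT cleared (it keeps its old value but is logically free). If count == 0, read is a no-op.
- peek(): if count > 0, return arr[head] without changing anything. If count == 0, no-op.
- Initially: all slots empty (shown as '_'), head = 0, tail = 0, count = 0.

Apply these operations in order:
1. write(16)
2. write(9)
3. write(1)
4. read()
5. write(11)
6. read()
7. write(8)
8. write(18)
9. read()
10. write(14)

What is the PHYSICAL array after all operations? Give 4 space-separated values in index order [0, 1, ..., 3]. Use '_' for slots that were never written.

Answer: 8 18 14 11

Derivation:
After op 1 (write(16)): arr=[16 _ _ _] head=0 tail=1 count=1
After op 2 (write(9)): arr=[16 9 _ _] head=0 tail=2 count=2
After op 3 (write(1)): arr=[16 9 1 _] head=0 tail=3 count=3
After op 4 (read()): arr=[16 9 1 _] head=1 tail=3 count=2
After op 5 (write(11)): arr=[16 9 1 11] head=1 tail=0 count=3
After op 6 (read()): arr=[16 9 1 11] head=2 tail=0 count=2
After op 7 (write(8)): arr=[8 9 1 11] head=2 tail=1 count=3
After op 8 (write(18)): arr=[8 18 1 11] head=2 tail=2 count=4
After op 9 (read()): arr=[8 18 1 11] head=3 tail=2 count=3
After op 10 (write(14)): arr=[8 18 14 11] head=3 tail=3 count=4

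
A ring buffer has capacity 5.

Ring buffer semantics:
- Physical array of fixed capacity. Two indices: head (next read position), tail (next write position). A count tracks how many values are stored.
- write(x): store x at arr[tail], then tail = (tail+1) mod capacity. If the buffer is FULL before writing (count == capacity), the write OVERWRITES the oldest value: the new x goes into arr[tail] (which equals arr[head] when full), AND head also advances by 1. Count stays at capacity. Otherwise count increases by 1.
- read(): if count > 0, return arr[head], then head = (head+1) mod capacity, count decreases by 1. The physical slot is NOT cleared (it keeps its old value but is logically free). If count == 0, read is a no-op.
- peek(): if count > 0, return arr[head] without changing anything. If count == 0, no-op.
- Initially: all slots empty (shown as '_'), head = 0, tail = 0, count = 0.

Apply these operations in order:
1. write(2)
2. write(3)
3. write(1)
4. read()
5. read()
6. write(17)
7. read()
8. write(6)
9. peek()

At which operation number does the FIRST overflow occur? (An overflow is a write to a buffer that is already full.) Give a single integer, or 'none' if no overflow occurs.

Answer: none

Derivation:
After op 1 (write(2)): arr=[2 _ _ _ _] head=0 tail=1 count=1
After op 2 (write(3)): arr=[2 3 _ _ _] head=0 tail=2 count=2
After op 3 (write(1)): arr=[2 3 1 _ _] head=0 tail=3 count=3
After op 4 (read()): arr=[2 3 1 _ _] head=1 tail=3 count=2
After op 5 (read()): arr=[2 3 1 _ _] head=2 tail=3 count=1
After op 6 (write(17)): arr=[2 3 1 17 _] head=2 tail=4 count=2
After op 7 (read()): arr=[2 3 1 17 _] head=3 tail=4 count=1
After op 8 (write(6)): arr=[2 3 1 17 6] head=3 tail=0 count=2
After op 9 (peek()): arr=[2 3 1 17 6] head=3 tail=0 count=2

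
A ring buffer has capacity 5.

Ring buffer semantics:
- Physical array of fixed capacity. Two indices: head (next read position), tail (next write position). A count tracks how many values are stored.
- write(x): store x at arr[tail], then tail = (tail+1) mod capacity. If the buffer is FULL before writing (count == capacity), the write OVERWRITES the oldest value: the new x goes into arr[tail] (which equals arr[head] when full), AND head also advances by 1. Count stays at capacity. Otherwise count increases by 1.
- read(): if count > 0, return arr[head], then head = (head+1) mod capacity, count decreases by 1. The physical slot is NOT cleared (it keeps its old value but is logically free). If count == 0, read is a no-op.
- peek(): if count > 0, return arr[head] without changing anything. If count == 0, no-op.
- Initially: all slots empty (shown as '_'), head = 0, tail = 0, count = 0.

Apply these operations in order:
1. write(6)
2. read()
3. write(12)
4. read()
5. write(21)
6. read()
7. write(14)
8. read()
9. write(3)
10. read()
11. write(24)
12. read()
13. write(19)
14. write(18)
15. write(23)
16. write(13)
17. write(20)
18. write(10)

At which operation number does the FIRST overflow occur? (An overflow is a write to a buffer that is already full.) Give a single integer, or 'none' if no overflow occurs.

Answer: 18

Derivation:
After op 1 (write(6)): arr=[6 _ _ _ _] head=0 tail=1 count=1
After op 2 (read()): arr=[6 _ _ _ _] head=1 tail=1 count=0
After op 3 (write(12)): arr=[6 12 _ _ _] head=1 tail=2 count=1
After op 4 (read()): arr=[6 12 _ _ _] head=2 tail=2 count=0
After op 5 (write(21)): arr=[6 12 21 _ _] head=2 tail=3 count=1
After op 6 (read()): arr=[6 12 21 _ _] head=3 tail=3 count=0
After op 7 (write(14)): arr=[6 12 21 14 _] head=3 tail=4 count=1
After op 8 (read()): arr=[6 12 21 14 _] head=4 tail=4 count=0
After op 9 (write(3)): arr=[6 12 21 14 3] head=4 tail=0 count=1
After op 10 (read()): arr=[6 12 21 14 3] head=0 tail=0 count=0
After op 11 (write(24)): arr=[24 12 21 14 3] head=0 tail=1 count=1
After op 12 (read()): arr=[24 12 21 14 3] head=1 tail=1 count=0
After op 13 (write(19)): arr=[24 19 21 14 3] head=1 tail=2 count=1
After op 14 (write(18)): arr=[24 19 18 14 3] head=1 tail=3 count=2
After op 15 (write(23)): arr=[24 19 18 23 3] head=1 tail=4 count=3
After op 16 (write(13)): arr=[24 19 18 23 13] head=1 tail=0 count=4
After op 17 (write(20)): arr=[20 19 18 23 13] head=1 tail=1 count=5
After op 18 (write(10)): arr=[20 10 18 23 13] head=2 tail=2 count=5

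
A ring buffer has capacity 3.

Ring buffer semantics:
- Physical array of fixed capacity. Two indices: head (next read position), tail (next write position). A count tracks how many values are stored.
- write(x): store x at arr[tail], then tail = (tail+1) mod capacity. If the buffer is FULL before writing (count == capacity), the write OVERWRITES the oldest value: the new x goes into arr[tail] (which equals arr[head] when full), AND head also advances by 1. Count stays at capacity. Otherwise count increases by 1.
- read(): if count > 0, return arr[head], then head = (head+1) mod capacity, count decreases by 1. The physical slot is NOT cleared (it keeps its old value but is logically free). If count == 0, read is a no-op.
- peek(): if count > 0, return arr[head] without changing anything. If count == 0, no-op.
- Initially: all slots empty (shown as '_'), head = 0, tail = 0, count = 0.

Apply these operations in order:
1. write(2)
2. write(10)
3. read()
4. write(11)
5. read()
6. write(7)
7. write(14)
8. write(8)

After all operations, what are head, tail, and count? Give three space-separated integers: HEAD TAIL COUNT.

After op 1 (write(2)): arr=[2 _ _] head=0 tail=1 count=1
After op 2 (write(10)): arr=[2 10 _] head=0 tail=2 count=2
After op 3 (read()): arr=[2 10 _] head=1 tail=2 count=1
After op 4 (write(11)): arr=[2 10 11] head=1 tail=0 count=2
After op 5 (read()): arr=[2 10 11] head=2 tail=0 count=1
After op 6 (write(7)): arr=[7 10 11] head=2 tail=1 count=2
After op 7 (write(14)): arr=[7 14 11] head=2 tail=2 count=3
After op 8 (write(8)): arr=[7 14 8] head=0 tail=0 count=3

Answer: 0 0 3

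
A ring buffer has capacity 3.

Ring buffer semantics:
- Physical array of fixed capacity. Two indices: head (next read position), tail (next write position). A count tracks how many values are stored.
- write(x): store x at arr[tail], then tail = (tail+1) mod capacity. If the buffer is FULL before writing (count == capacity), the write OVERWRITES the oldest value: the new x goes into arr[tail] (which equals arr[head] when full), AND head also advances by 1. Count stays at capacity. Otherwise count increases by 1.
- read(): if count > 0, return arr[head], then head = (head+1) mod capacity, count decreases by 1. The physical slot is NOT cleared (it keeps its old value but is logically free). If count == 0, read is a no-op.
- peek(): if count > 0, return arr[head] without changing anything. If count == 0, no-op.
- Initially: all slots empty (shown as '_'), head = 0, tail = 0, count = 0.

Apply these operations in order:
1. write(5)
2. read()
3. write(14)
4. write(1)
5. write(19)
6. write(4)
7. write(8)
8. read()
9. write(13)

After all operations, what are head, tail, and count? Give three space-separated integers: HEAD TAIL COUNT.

Answer: 1 1 3

Derivation:
After op 1 (write(5)): arr=[5 _ _] head=0 tail=1 count=1
After op 2 (read()): arr=[5 _ _] head=1 tail=1 count=0
After op 3 (write(14)): arr=[5 14 _] head=1 tail=2 count=1
After op 4 (write(1)): arr=[5 14 1] head=1 tail=0 count=2
After op 5 (write(19)): arr=[19 14 1] head=1 tail=1 count=3
After op 6 (write(4)): arr=[19 4 1] head=2 tail=2 count=3
After op 7 (write(8)): arr=[19 4 8] head=0 tail=0 count=3
After op 8 (read()): arr=[19 4 8] head=1 tail=0 count=2
After op 9 (write(13)): arr=[13 4 8] head=1 tail=1 count=3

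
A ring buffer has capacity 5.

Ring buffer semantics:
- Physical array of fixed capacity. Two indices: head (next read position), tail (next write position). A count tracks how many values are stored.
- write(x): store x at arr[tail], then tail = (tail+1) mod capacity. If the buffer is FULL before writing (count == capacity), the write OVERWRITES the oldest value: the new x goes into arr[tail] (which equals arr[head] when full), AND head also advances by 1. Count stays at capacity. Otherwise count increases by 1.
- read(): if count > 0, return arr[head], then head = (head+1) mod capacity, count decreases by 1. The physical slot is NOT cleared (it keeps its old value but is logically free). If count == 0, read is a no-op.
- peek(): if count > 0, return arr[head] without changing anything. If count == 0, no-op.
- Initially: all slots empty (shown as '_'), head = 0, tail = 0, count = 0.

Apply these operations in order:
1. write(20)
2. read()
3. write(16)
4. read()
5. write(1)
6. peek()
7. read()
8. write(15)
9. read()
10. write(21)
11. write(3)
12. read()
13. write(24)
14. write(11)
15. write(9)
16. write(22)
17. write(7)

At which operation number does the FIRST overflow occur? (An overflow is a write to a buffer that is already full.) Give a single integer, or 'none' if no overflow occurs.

After op 1 (write(20)): arr=[20 _ _ _ _] head=0 tail=1 count=1
After op 2 (read()): arr=[20 _ _ _ _] head=1 tail=1 count=0
After op 3 (write(16)): arr=[20 16 _ _ _] head=1 tail=2 count=1
After op 4 (read()): arr=[20 16 _ _ _] head=2 tail=2 count=0
After op 5 (write(1)): arr=[20 16 1 _ _] head=2 tail=3 count=1
After op 6 (peek()): arr=[20 16 1 _ _] head=2 tail=3 count=1
After op 7 (read()): arr=[20 16 1 _ _] head=3 tail=3 count=0
After op 8 (write(15)): arr=[20 16 1 15 _] head=3 tail=4 count=1
After op 9 (read()): arr=[20 16 1 15 _] head=4 tail=4 count=0
After op 10 (write(21)): arr=[20 16 1 15 21] head=4 tail=0 count=1
After op 11 (write(3)): arr=[3 16 1 15 21] head=4 tail=1 count=2
After op 12 (read()): arr=[3 16 1 15 21] head=0 tail=1 count=1
After op 13 (write(24)): arr=[3 24 1 15 21] head=0 tail=2 count=2
After op 14 (write(11)): arr=[3 24 11 15 21] head=0 tail=3 count=3
After op 15 (write(9)): arr=[3 24 11 9 21] head=0 tail=4 count=4
After op 16 (write(22)): arr=[3 24 11 9 22] head=0 tail=0 count=5
After op 17 (write(7)): arr=[7 24 11 9 22] head=1 tail=1 count=5

Answer: 17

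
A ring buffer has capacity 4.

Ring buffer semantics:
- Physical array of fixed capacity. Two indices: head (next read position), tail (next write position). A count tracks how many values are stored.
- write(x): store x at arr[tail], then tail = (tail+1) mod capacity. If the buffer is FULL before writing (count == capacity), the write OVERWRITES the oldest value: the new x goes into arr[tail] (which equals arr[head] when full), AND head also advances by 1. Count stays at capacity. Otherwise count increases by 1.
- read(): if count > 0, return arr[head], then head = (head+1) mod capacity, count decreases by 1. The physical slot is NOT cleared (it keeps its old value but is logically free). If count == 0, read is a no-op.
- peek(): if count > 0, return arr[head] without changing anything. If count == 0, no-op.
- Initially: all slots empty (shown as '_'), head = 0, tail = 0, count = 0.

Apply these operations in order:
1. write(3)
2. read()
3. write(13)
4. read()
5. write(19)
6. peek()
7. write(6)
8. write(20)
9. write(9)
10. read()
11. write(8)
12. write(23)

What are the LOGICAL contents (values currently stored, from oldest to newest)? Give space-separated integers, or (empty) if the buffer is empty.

Answer: 20 9 8 23

Derivation:
After op 1 (write(3)): arr=[3 _ _ _] head=0 tail=1 count=1
After op 2 (read()): arr=[3 _ _ _] head=1 tail=1 count=0
After op 3 (write(13)): arr=[3 13 _ _] head=1 tail=2 count=1
After op 4 (read()): arr=[3 13 _ _] head=2 tail=2 count=0
After op 5 (write(19)): arr=[3 13 19 _] head=2 tail=3 count=1
After op 6 (peek()): arr=[3 13 19 _] head=2 tail=3 count=1
After op 7 (write(6)): arr=[3 13 19 6] head=2 tail=0 count=2
After op 8 (write(20)): arr=[20 13 19 6] head=2 tail=1 count=3
After op 9 (write(9)): arr=[20 9 19 6] head=2 tail=2 count=4
After op 10 (read()): arr=[20 9 19 6] head=3 tail=2 count=3
After op 11 (write(8)): arr=[20 9 8 6] head=3 tail=3 count=4
After op 12 (write(23)): arr=[20 9 8 23] head=0 tail=0 count=4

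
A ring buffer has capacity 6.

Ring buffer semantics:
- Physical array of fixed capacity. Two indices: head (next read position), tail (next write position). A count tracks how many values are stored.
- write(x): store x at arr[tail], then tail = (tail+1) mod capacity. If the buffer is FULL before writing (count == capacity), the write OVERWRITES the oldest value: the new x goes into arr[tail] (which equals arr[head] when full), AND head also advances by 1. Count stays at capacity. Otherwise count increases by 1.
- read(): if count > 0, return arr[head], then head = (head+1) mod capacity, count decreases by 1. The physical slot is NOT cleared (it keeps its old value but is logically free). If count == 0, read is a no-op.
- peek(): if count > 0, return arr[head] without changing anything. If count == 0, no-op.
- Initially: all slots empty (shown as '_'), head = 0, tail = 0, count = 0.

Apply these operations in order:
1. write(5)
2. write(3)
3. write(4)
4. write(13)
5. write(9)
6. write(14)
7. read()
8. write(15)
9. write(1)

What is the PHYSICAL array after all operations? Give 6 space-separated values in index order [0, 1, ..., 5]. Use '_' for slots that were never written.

Answer: 15 1 4 13 9 14

Derivation:
After op 1 (write(5)): arr=[5 _ _ _ _ _] head=0 tail=1 count=1
After op 2 (write(3)): arr=[5 3 _ _ _ _] head=0 tail=2 count=2
After op 3 (write(4)): arr=[5 3 4 _ _ _] head=0 tail=3 count=3
After op 4 (write(13)): arr=[5 3 4 13 _ _] head=0 tail=4 count=4
After op 5 (write(9)): arr=[5 3 4 13 9 _] head=0 tail=5 count=5
After op 6 (write(14)): arr=[5 3 4 13 9 14] head=0 tail=0 count=6
After op 7 (read()): arr=[5 3 4 13 9 14] head=1 tail=0 count=5
After op 8 (write(15)): arr=[15 3 4 13 9 14] head=1 tail=1 count=6
After op 9 (write(1)): arr=[15 1 4 13 9 14] head=2 tail=2 count=6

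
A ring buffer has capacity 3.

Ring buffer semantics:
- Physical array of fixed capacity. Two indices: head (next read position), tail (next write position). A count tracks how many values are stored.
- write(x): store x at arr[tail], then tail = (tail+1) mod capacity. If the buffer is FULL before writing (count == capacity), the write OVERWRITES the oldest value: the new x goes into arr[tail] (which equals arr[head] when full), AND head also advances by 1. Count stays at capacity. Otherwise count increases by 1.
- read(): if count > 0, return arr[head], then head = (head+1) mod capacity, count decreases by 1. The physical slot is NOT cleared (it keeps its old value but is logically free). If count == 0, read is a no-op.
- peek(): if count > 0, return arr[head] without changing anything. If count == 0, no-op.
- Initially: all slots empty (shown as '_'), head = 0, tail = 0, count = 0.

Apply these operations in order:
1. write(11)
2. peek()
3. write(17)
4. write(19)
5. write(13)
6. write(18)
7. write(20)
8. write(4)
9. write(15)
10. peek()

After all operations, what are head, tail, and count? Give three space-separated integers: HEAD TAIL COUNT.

After op 1 (write(11)): arr=[11 _ _] head=0 tail=1 count=1
After op 2 (peek()): arr=[11 _ _] head=0 tail=1 count=1
After op 3 (write(17)): arr=[11 17 _] head=0 tail=2 count=2
After op 4 (write(19)): arr=[11 17 19] head=0 tail=0 count=3
After op 5 (write(13)): arr=[13 17 19] head=1 tail=1 count=3
After op 6 (write(18)): arr=[13 18 19] head=2 tail=2 count=3
After op 7 (write(20)): arr=[13 18 20] head=0 tail=0 count=3
After op 8 (write(4)): arr=[4 18 20] head=1 tail=1 count=3
After op 9 (write(15)): arr=[4 15 20] head=2 tail=2 count=3
After op 10 (peek()): arr=[4 15 20] head=2 tail=2 count=3

Answer: 2 2 3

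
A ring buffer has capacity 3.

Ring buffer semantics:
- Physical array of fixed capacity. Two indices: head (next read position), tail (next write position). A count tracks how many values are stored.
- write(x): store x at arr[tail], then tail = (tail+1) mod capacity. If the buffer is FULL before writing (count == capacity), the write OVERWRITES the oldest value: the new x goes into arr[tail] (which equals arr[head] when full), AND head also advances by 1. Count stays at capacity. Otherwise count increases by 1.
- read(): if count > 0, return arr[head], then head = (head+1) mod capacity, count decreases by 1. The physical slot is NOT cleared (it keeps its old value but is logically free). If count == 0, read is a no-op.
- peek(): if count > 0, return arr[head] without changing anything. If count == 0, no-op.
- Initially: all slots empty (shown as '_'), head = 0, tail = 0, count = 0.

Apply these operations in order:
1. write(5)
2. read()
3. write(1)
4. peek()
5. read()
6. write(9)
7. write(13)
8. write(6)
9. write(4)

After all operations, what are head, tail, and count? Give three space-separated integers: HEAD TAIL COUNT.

After op 1 (write(5)): arr=[5 _ _] head=0 tail=1 count=1
After op 2 (read()): arr=[5 _ _] head=1 tail=1 count=0
After op 3 (write(1)): arr=[5 1 _] head=1 tail=2 count=1
After op 4 (peek()): arr=[5 1 _] head=1 tail=2 count=1
After op 5 (read()): arr=[5 1 _] head=2 tail=2 count=0
After op 6 (write(9)): arr=[5 1 9] head=2 tail=0 count=1
After op 7 (write(13)): arr=[13 1 9] head=2 tail=1 count=2
After op 8 (write(6)): arr=[13 6 9] head=2 tail=2 count=3
After op 9 (write(4)): arr=[13 6 4] head=0 tail=0 count=3

Answer: 0 0 3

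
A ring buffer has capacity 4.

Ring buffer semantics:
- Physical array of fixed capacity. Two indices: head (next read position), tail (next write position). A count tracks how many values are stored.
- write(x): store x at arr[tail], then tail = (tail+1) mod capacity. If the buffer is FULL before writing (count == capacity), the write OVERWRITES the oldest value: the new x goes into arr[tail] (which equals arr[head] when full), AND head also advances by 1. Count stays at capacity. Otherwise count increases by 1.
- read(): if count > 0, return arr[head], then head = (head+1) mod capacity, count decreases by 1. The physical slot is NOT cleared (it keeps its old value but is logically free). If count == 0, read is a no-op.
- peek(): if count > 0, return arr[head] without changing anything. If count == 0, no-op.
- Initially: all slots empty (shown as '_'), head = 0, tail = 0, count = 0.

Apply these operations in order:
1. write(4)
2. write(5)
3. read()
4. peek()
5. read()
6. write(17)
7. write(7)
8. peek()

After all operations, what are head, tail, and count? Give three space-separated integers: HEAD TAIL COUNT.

Answer: 2 0 2

Derivation:
After op 1 (write(4)): arr=[4 _ _ _] head=0 tail=1 count=1
After op 2 (write(5)): arr=[4 5 _ _] head=0 tail=2 count=2
After op 3 (read()): arr=[4 5 _ _] head=1 tail=2 count=1
After op 4 (peek()): arr=[4 5 _ _] head=1 tail=2 count=1
After op 5 (read()): arr=[4 5 _ _] head=2 tail=2 count=0
After op 6 (write(17)): arr=[4 5 17 _] head=2 tail=3 count=1
After op 7 (write(7)): arr=[4 5 17 7] head=2 tail=0 count=2
After op 8 (peek()): arr=[4 5 17 7] head=2 tail=0 count=2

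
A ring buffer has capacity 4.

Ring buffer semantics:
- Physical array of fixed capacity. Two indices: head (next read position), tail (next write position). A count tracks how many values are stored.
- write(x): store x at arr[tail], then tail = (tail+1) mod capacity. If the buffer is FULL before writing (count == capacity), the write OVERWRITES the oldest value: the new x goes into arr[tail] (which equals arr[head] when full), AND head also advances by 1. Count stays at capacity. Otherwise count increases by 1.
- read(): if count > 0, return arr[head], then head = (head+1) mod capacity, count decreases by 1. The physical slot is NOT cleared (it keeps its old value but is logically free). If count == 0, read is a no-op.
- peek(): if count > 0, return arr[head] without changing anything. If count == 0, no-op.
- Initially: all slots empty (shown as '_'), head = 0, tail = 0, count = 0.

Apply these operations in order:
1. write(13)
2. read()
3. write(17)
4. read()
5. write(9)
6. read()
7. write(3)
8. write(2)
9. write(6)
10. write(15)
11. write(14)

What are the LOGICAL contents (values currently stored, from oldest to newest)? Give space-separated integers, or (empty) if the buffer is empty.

After op 1 (write(13)): arr=[13 _ _ _] head=0 tail=1 count=1
After op 2 (read()): arr=[13 _ _ _] head=1 tail=1 count=0
After op 3 (write(17)): arr=[13 17 _ _] head=1 tail=2 count=1
After op 4 (read()): arr=[13 17 _ _] head=2 tail=2 count=0
After op 5 (write(9)): arr=[13 17 9 _] head=2 tail=3 count=1
After op 6 (read()): arr=[13 17 9 _] head=3 tail=3 count=0
After op 7 (write(3)): arr=[13 17 9 3] head=3 tail=0 count=1
After op 8 (write(2)): arr=[2 17 9 3] head=3 tail=1 count=2
After op 9 (write(6)): arr=[2 6 9 3] head=3 tail=2 count=3
After op 10 (write(15)): arr=[2 6 15 3] head=3 tail=3 count=4
After op 11 (write(14)): arr=[2 6 15 14] head=0 tail=0 count=4

Answer: 2 6 15 14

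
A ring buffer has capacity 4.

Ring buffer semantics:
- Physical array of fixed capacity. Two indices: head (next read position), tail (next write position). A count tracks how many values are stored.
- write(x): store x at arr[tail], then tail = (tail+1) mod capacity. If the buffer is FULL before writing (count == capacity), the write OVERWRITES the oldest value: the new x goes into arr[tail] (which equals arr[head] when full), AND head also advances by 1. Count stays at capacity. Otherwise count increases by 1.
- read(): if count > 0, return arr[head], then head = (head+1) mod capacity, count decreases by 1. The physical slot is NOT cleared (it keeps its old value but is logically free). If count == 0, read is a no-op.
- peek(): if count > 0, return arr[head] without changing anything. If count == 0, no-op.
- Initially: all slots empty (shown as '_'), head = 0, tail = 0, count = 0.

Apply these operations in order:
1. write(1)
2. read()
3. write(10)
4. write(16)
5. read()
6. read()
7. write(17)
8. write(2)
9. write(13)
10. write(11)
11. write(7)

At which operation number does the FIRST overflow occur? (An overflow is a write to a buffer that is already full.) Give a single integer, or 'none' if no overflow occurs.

Answer: 11

Derivation:
After op 1 (write(1)): arr=[1 _ _ _] head=0 tail=1 count=1
After op 2 (read()): arr=[1 _ _ _] head=1 tail=1 count=0
After op 3 (write(10)): arr=[1 10 _ _] head=1 tail=2 count=1
After op 4 (write(16)): arr=[1 10 16 _] head=1 tail=3 count=2
After op 5 (read()): arr=[1 10 16 _] head=2 tail=3 count=1
After op 6 (read()): arr=[1 10 16 _] head=3 tail=3 count=0
After op 7 (write(17)): arr=[1 10 16 17] head=3 tail=0 count=1
After op 8 (write(2)): arr=[2 10 16 17] head=3 tail=1 count=2
After op 9 (write(13)): arr=[2 13 16 17] head=3 tail=2 count=3
After op 10 (write(11)): arr=[2 13 11 17] head=3 tail=3 count=4
After op 11 (write(7)): arr=[2 13 11 7] head=0 tail=0 count=4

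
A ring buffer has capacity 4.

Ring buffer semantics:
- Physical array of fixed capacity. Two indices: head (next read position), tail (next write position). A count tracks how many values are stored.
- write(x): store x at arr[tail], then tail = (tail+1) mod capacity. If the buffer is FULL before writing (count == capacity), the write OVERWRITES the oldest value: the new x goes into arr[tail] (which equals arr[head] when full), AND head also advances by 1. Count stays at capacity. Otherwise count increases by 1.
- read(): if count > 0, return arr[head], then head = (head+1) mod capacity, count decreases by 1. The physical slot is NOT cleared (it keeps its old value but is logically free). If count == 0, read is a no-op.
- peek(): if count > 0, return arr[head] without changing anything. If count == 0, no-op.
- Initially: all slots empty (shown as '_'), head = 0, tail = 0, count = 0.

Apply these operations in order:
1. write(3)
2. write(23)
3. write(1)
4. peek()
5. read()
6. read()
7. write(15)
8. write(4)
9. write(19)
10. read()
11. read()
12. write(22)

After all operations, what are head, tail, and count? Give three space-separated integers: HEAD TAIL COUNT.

Answer: 0 3 3

Derivation:
After op 1 (write(3)): arr=[3 _ _ _] head=0 tail=1 count=1
After op 2 (write(23)): arr=[3 23 _ _] head=0 tail=2 count=2
After op 3 (write(1)): arr=[3 23 1 _] head=0 tail=3 count=3
After op 4 (peek()): arr=[3 23 1 _] head=0 tail=3 count=3
After op 5 (read()): arr=[3 23 1 _] head=1 tail=3 count=2
After op 6 (read()): arr=[3 23 1 _] head=2 tail=3 count=1
After op 7 (write(15)): arr=[3 23 1 15] head=2 tail=0 count=2
After op 8 (write(4)): arr=[4 23 1 15] head=2 tail=1 count=3
After op 9 (write(19)): arr=[4 19 1 15] head=2 tail=2 count=4
After op 10 (read()): arr=[4 19 1 15] head=3 tail=2 count=3
After op 11 (read()): arr=[4 19 1 15] head=0 tail=2 count=2
After op 12 (write(22)): arr=[4 19 22 15] head=0 tail=3 count=3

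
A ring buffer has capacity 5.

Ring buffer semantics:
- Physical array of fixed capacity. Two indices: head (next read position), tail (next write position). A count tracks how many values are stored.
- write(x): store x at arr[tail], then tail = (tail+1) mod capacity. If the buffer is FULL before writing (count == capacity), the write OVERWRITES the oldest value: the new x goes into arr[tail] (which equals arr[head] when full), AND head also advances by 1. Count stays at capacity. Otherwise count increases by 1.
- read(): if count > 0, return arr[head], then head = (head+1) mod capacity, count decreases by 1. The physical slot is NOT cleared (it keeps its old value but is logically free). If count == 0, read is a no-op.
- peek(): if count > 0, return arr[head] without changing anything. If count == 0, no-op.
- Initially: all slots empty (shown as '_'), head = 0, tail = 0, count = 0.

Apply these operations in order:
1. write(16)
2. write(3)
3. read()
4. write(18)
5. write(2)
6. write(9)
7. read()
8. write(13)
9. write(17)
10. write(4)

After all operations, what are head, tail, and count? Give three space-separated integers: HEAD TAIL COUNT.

After op 1 (write(16)): arr=[16 _ _ _ _] head=0 tail=1 count=1
After op 2 (write(3)): arr=[16 3 _ _ _] head=0 tail=2 count=2
After op 3 (read()): arr=[16 3 _ _ _] head=1 tail=2 count=1
After op 4 (write(18)): arr=[16 3 18 _ _] head=1 tail=3 count=2
After op 5 (write(2)): arr=[16 3 18 2 _] head=1 tail=4 count=3
After op 6 (write(9)): arr=[16 3 18 2 9] head=1 tail=0 count=4
After op 7 (read()): arr=[16 3 18 2 9] head=2 tail=0 count=3
After op 8 (write(13)): arr=[13 3 18 2 9] head=2 tail=1 count=4
After op 9 (write(17)): arr=[13 17 18 2 9] head=2 tail=2 count=5
After op 10 (write(4)): arr=[13 17 4 2 9] head=3 tail=3 count=5

Answer: 3 3 5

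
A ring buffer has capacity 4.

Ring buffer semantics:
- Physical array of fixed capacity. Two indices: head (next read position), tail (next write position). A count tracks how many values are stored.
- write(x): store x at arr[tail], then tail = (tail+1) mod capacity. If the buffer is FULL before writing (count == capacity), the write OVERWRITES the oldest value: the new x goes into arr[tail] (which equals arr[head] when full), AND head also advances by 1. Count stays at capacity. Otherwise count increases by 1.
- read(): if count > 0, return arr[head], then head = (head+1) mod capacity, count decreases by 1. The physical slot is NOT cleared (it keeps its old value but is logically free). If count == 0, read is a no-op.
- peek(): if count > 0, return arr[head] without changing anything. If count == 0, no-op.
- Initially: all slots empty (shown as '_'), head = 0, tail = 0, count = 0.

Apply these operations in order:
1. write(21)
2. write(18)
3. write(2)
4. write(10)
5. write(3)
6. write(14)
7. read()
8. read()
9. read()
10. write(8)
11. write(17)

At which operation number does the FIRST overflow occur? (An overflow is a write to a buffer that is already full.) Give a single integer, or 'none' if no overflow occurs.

After op 1 (write(21)): arr=[21 _ _ _] head=0 tail=1 count=1
After op 2 (write(18)): arr=[21 18 _ _] head=0 tail=2 count=2
After op 3 (write(2)): arr=[21 18 2 _] head=0 tail=3 count=3
After op 4 (write(10)): arr=[21 18 2 10] head=0 tail=0 count=4
After op 5 (write(3)): arr=[3 18 2 10] head=1 tail=1 count=4
After op 6 (write(14)): arr=[3 14 2 10] head=2 tail=2 count=4
After op 7 (read()): arr=[3 14 2 10] head=3 tail=2 count=3
After op 8 (read()): arr=[3 14 2 10] head=0 tail=2 count=2
After op 9 (read()): arr=[3 14 2 10] head=1 tail=2 count=1
After op 10 (write(8)): arr=[3 14 8 10] head=1 tail=3 count=2
After op 11 (write(17)): arr=[3 14 8 17] head=1 tail=0 count=3

Answer: 5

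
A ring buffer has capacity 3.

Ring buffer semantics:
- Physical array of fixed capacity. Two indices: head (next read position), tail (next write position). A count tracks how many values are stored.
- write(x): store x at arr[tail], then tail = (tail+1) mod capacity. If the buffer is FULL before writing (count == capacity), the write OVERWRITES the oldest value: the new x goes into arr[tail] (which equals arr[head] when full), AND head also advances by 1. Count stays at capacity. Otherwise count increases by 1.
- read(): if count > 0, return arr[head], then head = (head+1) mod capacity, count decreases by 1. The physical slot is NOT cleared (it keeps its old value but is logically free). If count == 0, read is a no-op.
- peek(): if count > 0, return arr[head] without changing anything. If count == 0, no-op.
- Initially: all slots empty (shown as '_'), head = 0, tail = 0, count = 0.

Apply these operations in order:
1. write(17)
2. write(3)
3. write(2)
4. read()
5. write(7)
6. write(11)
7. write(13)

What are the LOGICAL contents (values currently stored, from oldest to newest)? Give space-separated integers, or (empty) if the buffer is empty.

After op 1 (write(17)): arr=[17 _ _] head=0 tail=1 count=1
After op 2 (write(3)): arr=[17 3 _] head=0 tail=2 count=2
After op 3 (write(2)): arr=[17 3 2] head=0 tail=0 count=3
After op 4 (read()): arr=[17 3 2] head=1 tail=0 count=2
After op 5 (write(7)): arr=[7 3 2] head=1 tail=1 count=3
After op 6 (write(11)): arr=[7 11 2] head=2 tail=2 count=3
After op 7 (write(13)): arr=[7 11 13] head=0 tail=0 count=3

Answer: 7 11 13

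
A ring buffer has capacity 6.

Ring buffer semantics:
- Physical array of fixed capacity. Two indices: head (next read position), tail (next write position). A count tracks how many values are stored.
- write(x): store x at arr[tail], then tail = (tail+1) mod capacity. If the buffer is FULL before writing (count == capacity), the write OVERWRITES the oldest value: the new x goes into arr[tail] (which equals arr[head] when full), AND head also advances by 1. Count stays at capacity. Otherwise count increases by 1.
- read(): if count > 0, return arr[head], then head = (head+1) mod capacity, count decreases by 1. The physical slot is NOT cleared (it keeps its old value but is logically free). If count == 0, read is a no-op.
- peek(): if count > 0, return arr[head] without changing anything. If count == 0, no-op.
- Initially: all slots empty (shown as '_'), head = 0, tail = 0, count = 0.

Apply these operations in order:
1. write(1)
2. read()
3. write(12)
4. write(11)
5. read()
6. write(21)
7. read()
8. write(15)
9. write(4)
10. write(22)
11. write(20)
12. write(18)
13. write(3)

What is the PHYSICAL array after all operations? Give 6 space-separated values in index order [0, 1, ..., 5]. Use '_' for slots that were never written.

Answer: 22 20 18 3 15 4

Derivation:
After op 1 (write(1)): arr=[1 _ _ _ _ _] head=0 tail=1 count=1
After op 2 (read()): arr=[1 _ _ _ _ _] head=1 tail=1 count=0
After op 3 (write(12)): arr=[1 12 _ _ _ _] head=1 tail=2 count=1
After op 4 (write(11)): arr=[1 12 11 _ _ _] head=1 tail=3 count=2
After op 5 (read()): arr=[1 12 11 _ _ _] head=2 tail=3 count=1
After op 6 (write(21)): arr=[1 12 11 21 _ _] head=2 tail=4 count=2
After op 7 (read()): arr=[1 12 11 21 _ _] head=3 tail=4 count=1
After op 8 (write(15)): arr=[1 12 11 21 15 _] head=3 tail=5 count=2
After op 9 (write(4)): arr=[1 12 11 21 15 4] head=3 tail=0 count=3
After op 10 (write(22)): arr=[22 12 11 21 15 4] head=3 tail=1 count=4
After op 11 (write(20)): arr=[22 20 11 21 15 4] head=3 tail=2 count=5
After op 12 (write(18)): arr=[22 20 18 21 15 4] head=3 tail=3 count=6
After op 13 (write(3)): arr=[22 20 18 3 15 4] head=4 tail=4 count=6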